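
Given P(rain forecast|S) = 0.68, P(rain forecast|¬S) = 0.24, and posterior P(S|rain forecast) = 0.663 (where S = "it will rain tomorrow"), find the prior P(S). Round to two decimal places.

P(S) = 0.41

Bayes' rule in odds form gives O(S|E) = O(S)·[P(E|S)/P(E|¬S)], hence O(S) = O(S|E)/LR.
Posterior odds = 0.663/(1−0.663) = 1.9674. LR = 0.68/0.24 = 2.8333.
Prior odds = 1.9674/2.8333 = 0.6944, so P(S) = 0.6944/(1+0.6944) ≈ 0.41.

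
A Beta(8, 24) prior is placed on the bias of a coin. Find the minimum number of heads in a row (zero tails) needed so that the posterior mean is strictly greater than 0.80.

After k heads and 0 tails the posterior is Beta(8+k, 24), with mean (8+k)/(8+24+k).
Set (8+k)/(32+k) > 0.80 and solve: k > (0.80·32 − 8)/(1 − 0.80) = 88.000.
The smallest integer exceeding 88.000 is 89, and checking k=89: (97)/(121) = 0.8017 > 0.80.

k = 89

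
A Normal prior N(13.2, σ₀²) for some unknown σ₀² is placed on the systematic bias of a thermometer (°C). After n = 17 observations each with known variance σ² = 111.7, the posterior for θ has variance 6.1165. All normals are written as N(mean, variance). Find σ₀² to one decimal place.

Posterior precision equals prior precision plus data precision: 1/σ_n² = 1/σ₀² + n/σ².
So 1/σ₀² = 1/6.1165 − 17/111.7 = 0.163492 − 0.152193 = 0.011299.
Hence σ₀² = 1/0.011299 ≈ 88.5.

σ₀² = 88.5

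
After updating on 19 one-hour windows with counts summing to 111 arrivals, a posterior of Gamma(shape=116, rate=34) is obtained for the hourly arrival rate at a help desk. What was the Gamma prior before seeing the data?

A Gamma(α, β) prior (rate parametrization) on a Poisson rate with n observations summing to S gives posterior Gamma(α+S, β+n).
So α = 116 − 111 = 5 and β = 34 − 19 = 15.

Gamma(shape=5, rate=15)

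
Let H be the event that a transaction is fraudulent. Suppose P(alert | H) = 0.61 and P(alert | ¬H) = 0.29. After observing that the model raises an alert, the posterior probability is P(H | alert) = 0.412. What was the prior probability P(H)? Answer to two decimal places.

P(H) = 0.25

In odds form, posterior odds = prior odds × likelihood ratio, so prior odds = posterior odds ÷ LR.
Posterior odds = 0.412/(1−0.412) = 0.7007. LR = 0.61/0.29 = 2.1034.
Prior odds = 0.7007/2.1034 = 0.3331, so P(H) = 0.3331/(1+0.3331) ≈ 0.25.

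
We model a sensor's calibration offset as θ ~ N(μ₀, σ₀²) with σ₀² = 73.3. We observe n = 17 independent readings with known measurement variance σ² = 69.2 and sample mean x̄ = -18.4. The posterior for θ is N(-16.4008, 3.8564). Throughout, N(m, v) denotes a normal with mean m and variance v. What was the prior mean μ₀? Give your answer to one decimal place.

μ₀ = 19.6

With known observation variance, the Normal–Normal posterior has precision τ_n = τ₀ + n/σ² and mean μ_n = (τ₀μ₀ + (n/σ²)x̄)/τ_n.
Here τ₀ = 1/73.3 = 0.013643 and τ_data = 17/69.2 = 0.245665, so τ_n = 0.259308.
Rearranging for μ₀: μ₀ = (μ_n·τ_n − τ_data·x̄)/τ₀ = (-16.4008·0.259308 − 0.245665·-18.4) / 0.013643 = 0.267377/0.013643 ≈ 19.6.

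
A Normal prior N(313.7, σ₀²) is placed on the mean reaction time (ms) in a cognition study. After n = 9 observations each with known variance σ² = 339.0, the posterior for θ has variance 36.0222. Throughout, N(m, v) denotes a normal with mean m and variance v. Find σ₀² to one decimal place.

σ₀² = 825.1

Posterior precision equals prior precision plus data precision: 1/σ_n² = 1/σ₀² + n/σ².
So 1/σ₀² = 1/36.0222 − 9/339.0 = 0.027761 − 0.026549 = 0.001212.
Hence σ₀² = 1/0.001212 ≈ 825.1.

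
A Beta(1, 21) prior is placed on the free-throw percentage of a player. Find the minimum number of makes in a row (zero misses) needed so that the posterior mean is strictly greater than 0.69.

k = 46

After k makes and 0 misses the posterior is Beta(1+k, 21), with mean (1+k)/(1+21+k).
Set (1+k)/(22+k) > 0.69 and solve: k > (0.69·22 − 1)/(1 − 0.69) = 45.742.
The smallest integer exceeding 45.742 is 46, and checking k=46: (47)/(68) = 0.6912 > 0.69.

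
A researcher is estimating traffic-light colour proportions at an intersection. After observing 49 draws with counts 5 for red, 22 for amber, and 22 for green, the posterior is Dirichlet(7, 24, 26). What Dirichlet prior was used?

For a Dirichlet(α) prior with multinomial counts c, the posterior is Dirichlet(α + c) componentwise.
Subtract each count from the matching posterior parameter: 7−5=2, 24−22=2, 26−22=4.

Dirichlet(2, 2, 4)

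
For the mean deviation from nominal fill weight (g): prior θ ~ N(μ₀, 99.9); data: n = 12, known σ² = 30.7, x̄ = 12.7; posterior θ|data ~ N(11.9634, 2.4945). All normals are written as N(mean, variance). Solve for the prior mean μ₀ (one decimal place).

μ₀ = -16.8

With known observation variance, the Normal–Normal posterior has precision τ_n = τ₀ + n/σ² and mean μ_n = (τ₀μ₀ + (n/σ²)x̄)/τ_n.
Here τ₀ = 1/99.9 = 0.010010 and τ_data = 12/30.7 = 0.390879, so τ_n = 0.400889.
Rearranging for μ₀: μ₀ = (μ_n·τ_n − τ_data·x̄)/τ₀ = (11.9634·0.400889 − 0.390879·12.7) / 0.010010 = -0.168168/0.010010 ≈ -16.8.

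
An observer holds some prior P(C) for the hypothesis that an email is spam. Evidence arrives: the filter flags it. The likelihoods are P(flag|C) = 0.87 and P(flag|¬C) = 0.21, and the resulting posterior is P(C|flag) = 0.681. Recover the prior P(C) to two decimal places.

P(C) = 0.34

Bayes' rule in odds form gives O(C|E) = O(C)·[P(E|C)/P(E|¬C)], hence O(C) = O(C|E)/LR.
Posterior odds = 0.681/(1−0.681) = 2.1348. LR = 0.87/0.21 = 4.1429.
Prior odds = 2.1348/4.1429 = 0.5153, so P(C) = 0.5153/(1+0.5153) ≈ 0.34.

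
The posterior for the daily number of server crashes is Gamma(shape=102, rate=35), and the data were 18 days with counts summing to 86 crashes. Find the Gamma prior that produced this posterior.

Gamma(shape=16, rate=17)

A Gamma(α, β) prior (rate parametrization) on a Poisson rate with n observations summing to S gives posterior Gamma(α+S, β+n).
So α = 102 − 86 = 16 and β = 35 − 18 = 17.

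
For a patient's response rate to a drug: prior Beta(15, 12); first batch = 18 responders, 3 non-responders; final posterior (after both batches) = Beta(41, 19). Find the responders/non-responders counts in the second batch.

Sequential conjugate updates are equivalent to a single update on the pooled data, so total successes = posterior α − prior α and total failures = posterior β − prior β.
Total across both batches: 41−15=26 responders, 19−12=7 non-responders.
Subtract the first batch: 26−18=8 responders and 7−3=4 non-responders.

8 responders and 4 non-responders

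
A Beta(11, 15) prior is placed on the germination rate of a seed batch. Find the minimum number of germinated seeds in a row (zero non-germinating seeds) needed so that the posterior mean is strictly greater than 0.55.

After k germinated seeds and 0 non-germinating seeds the posterior is Beta(11+k, 15), with mean (11+k)/(11+15+k).
Set (11+k)/(26+k) > 0.55 and solve: k > (0.55·26 − 11)/(1 − 0.55) = 7.333.
The smallest integer exceeding 7.333 is 8, and checking k=8: (19)/(34) = 0.5588 > 0.55.

k = 8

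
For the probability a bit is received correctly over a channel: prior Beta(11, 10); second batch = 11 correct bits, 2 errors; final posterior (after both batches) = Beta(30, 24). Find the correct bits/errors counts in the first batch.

8 correct bits and 12 errors

Sequential conjugate updates are equivalent to a single update on the pooled data, so total successes = posterior α − prior α and total failures = posterior β − prior β.
Total across both batches: 30−11=19 correct bits, 24−10=14 errors.
Subtract the second batch: 19−11=8 correct bits and 14−2=12 errors.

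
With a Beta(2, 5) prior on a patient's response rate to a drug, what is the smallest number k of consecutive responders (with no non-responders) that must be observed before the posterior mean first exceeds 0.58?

After k responders and 0 non-responders the posterior is Beta(2+k, 5), with mean (2+k)/(2+5+k).
Set (2+k)/(7+k) > 0.58 and solve: k > (0.58·7 − 2)/(1 − 0.58) = 4.905.
The smallest integer exceeding 4.905 is 5.

k = 5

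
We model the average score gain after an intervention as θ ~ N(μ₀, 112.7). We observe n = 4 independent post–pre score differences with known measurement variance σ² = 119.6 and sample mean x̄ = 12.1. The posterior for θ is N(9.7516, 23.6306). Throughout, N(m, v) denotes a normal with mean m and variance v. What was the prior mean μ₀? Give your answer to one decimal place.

With known observation variance, the Normal–Normal posterior has precision τ_n = τ₀ + n/σ² and mean μ_n = (τ₀μ₀ + (n/σ²)x̄)/τ_n.
Here τ₀ = 1/112.7 = 0.008873 and τ_data = 4/119.6 = 0.033445, so τ_n = 0.042318.
Rearranging for μ₀: μ₀ = (μ_n·τ_n − τ_data·x̄)/τ₀ = (9.7516·0.042318 − 0.033445·12.1) / 0.008873 = 0.007984/0.008873 ≈ 0.9.

μ₀ = 0.9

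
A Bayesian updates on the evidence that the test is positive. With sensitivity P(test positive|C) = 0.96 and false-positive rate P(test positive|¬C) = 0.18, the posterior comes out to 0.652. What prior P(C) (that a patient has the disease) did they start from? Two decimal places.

In odds form, posterior odds = prior odds × likelihood ratio, so prior odds = posterior odds ÷ LR.
Posterior odds = 0.652/(1−0.652) = 1.8736. LR = 0.96/0.18 = 5.3333.
Prior odds = 1.8736/5.3333 = 0.3513, so P(C) = 0.3513/(1+0.3513) ≈ 0.26.

P(C) = 0.26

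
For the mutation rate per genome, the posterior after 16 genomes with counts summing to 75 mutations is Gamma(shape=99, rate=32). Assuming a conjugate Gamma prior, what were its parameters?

Gamma(shape=24, rate=16)

Gamma–Poisson conjugacy: posterior shape = α + Σxᵢ, posterior rate = β + n.
So α = 99 − 75 = 24 and β = 32 − 16 = 16.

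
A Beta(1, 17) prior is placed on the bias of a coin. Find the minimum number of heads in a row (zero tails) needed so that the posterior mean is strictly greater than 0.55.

k = 20

After k heads and 0 tails the posterior is Beta(1+k, 17), with mean (1+k)/(1+17+k).
Set (1+k)/(18+k) > 0.55 and solve: k > (0.55·18 − 1)/(1 − 0.55) = 19.778.
The smallest integer exceeding 19.778 is 20.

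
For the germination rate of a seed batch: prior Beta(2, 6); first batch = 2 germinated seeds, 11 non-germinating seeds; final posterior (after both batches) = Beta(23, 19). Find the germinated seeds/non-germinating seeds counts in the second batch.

Because Beta–binomial updating is additive in the counts, the combined data contributed (α_post−α_prior, β_post−β_prior) successes and failures.
Total across both batches: 23−2=21 germinated seeds, 19−6=13 non-germinating seeds.
Subtract the first batch: 21−2=19 germinated seeds and 13−11=2 non-germinating seeds.

19 germinated seeds and 2 non-germinating seeds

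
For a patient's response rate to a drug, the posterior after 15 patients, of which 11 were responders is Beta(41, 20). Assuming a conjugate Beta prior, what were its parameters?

A Beta(α, β) prior with s successes and f failures in binomial data gives a Beta(α+s, β+f) posterior.
So α = 41 − 11 = 30 and β = 20 − 4 = 16.

Beta(30, 16)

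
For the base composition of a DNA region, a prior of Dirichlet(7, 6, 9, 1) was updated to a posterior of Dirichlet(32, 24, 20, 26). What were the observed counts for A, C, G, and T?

counts (25, 18, 11, 25)

For a Dirichlet(α) prior with multinomial counts c, the posterior is Dirichlet(α + c) componentwise.
Counts are posterior − prior componentwise: 32−7=25, 24−6=18, 20−9=11, 26−1=25.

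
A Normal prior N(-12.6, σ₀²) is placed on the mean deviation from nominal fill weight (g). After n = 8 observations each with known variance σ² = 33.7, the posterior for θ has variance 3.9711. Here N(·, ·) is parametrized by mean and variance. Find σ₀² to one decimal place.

For the Normal–Normal model with known σ², precisions add: τ_n = τ₀ + n/σ².
So 1/σ₀² = 1/3.9711 − 8/33.7 = 0.251819 − 0.237389 = 0.014430.
Hence σ₀² = 1/0.014430 ≈ 69.3.

σ₀² = 69.3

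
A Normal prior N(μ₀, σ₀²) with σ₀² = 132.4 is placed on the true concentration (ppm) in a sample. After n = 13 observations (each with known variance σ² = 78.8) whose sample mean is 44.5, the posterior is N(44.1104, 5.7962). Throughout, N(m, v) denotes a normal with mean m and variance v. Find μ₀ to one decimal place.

The posterior mean is a precision-weighted average: μ_n = (τ₀μ₀ + τ_data·x̄)/(τ₀+τ_data), with τ₀=1/σ₀² and τ_data=n/σ².
Here τ₀ = 1/132.4 = 0.007553 and τ_data = 13/78.8 = 0.164975, so τ_n = 0.172528.
Rearranging for μ₀: μ₀ = (μ_n·τ_n − τ_data·x̄)/τ₀ = (44.1104·0.172528 − 0.164975·44.5) / 0.007553 = 0.268892/0.007553 ≈ 35.6.

μ₀ = 35.6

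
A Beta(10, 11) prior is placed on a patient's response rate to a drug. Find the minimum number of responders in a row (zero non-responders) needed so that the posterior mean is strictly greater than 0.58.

k = 6

After k responders and 0 non-responders the posterior is Beta(10+k, 11), with mean (10+k)/(10+11+k).
Set (10+k)/(21+k) > 0.58 and solve: k > (0.58·21 − 10)/(1 − 0.58) = 5.190.
The smallest integer exceeding 5.190 is 6, and checking k=6: (16)/(27) = 0.5926 > 0.58.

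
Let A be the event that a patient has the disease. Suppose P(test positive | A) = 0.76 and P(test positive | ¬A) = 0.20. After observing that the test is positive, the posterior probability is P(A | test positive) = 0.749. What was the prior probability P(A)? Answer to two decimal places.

In odds form, posterior odds = prior odds × likelihood ratio, so prior odds = posterior odds ÷ LR.
Posterior odds = 0.749/(1−0.749) = 2.9841. LR = 0.76/0.20 = 3.8000.
Prior odds = 2.9841/3.8000 = 0.7853, so P(A) = 0.7853/(1+0.7853) ≈ 0.44.

P(A) = 0.44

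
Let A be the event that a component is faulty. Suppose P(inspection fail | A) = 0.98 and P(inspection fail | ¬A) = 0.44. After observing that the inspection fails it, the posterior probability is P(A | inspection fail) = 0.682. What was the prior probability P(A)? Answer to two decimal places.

In odds form, posterior odds = prior odds × likelihood ratio, so prior odds = posterior odds ÷ LR.
Posterior odds = 0.682/(1−0.682) = 2.1447. LR = 0.98/0.44 = 2.2273.
Prior odds = 2.1447/2.2273 = 0.9629, so P(A) = 0.9629/(1+0.9629) ≈ 0.49.

P(A) = 0.49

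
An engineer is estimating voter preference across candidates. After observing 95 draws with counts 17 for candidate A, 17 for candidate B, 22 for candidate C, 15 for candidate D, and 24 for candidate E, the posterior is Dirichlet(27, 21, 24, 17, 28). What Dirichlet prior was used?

Dirichlet(10, 4, 2, 2, 4)

For a Dirichlet(α) prior with multinomial counts c, the posterior is Dirichlet(α + c) componentwise.
Subtract each count from the matching posterior parameter: 27−17=10, 21−17=4, 24−22=2, 17−15=2, 28−24=4.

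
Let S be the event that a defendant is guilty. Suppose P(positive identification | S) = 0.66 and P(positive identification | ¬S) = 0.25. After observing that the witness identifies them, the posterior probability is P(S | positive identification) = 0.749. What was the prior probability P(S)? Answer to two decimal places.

P(S) = 0.53

Bayes' rule in odds form gives O(S|E) = O(S)·[P(E|S)/P(E|¬S)], hence O(S) = O(S|E)/LR.
Posterior odds = 0.749/(1−0.749) = 2.9841. LR = 0.66/0.25 = 2.6400.
Prior odds = 2.9841/2.6400 = 1.1303, so P(S) = 1.1303/(1+1.1303) ≈ 0.53.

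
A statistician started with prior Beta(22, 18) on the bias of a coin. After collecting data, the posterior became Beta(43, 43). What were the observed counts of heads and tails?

Beta is conjugate to the binomial likelihood: posterior = Beta(α+s, β+f).
So s = 43 − 22 = 21 and f = 43 − 18 = 25.

21 heads and 25 tails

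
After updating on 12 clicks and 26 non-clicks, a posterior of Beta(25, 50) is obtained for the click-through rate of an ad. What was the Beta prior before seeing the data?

A Beta(α, β) prior with s successes and f failures in binomial data gives a Beta(α+s, β+f) posterior.
Subtract the data counts: 25−12=13, 50−26=24.

Beta(13, 24)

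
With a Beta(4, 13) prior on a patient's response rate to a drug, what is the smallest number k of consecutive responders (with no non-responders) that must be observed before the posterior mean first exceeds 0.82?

k = 56

After k responders and 0 non-responders the posterior is Beta(4+k, 13), with mean (4+k)/(4+13+k).
Set (4+k)/(17+k) > 0.82 and solve: k > (0.82·17 − 4)/(1 − 0.82) = 55.222.
The smallest integer exceeding 55.222 is 56, and checking k=56: (60)/(73) = 0.8219 > 0.82.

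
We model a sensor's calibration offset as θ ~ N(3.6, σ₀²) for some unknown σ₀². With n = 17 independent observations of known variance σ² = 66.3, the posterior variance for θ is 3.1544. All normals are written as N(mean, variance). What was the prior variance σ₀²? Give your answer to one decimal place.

Posterior precision equals prior precision plus data precision: 1/σ_n² = 1/σ₀² + n/σ².
So 1/σ₀² = 1/3.1544 − 17/66.3 = 0.317017 − 0.256410 = 0.060607.
Hence σ₀² = 1/0.060607 ≈ 16.5.

σ₀² = 16.5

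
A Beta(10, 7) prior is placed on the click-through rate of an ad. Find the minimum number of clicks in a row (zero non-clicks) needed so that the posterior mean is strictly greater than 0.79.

k = 17

After k clicks and 0 non-clicks the posterior is Beta(10+k, 7), with mean (10+k)/(10+7+k).
Set (10+k)/(17+k) > 0.79 and solve: k > (0.79·17 − 10)/(1 − 0.79) = 16.333.
The smallest integer exceeding 16.333 is 17.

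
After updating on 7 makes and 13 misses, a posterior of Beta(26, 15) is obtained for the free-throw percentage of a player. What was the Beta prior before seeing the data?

A Beta(a, b) prior with s successes and f failures in binomial data gives a Beta(a+s, b+f) posterior.
So a = 26 − 7 = 19 and b = 15 − 13 = 2.

Beta(19, 2)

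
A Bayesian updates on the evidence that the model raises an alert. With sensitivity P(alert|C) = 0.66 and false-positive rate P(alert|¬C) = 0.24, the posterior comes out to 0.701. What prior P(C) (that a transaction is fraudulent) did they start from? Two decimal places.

Bayes' rule in odds form gives O(C|E) = O(C)·[P(E|C)/P(E|¬C)], hence O(C) = O(C|E)/LR.
Posterior odds = 0.701/(1−0.701) = 2.3445. LR = 0.66/0.24 = 2.7500.
Prior odds = 2.3445/2.7500 = 0.8525, so P(C) = 0.8525/(1+0.8525) ≈ 0.46.

P(C) = 0.46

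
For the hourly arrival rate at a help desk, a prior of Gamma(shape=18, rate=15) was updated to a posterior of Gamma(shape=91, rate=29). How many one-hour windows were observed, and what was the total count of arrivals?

n = 14 one-hour windows with total 73 arrivals

Gamma–Poisson conjugacy: posterior shape = α + Σxᵢ, posterior rate = β + n.
Matching: Σxᵢ = 91 − 18 = 73 and n = 29 − 15 = 14.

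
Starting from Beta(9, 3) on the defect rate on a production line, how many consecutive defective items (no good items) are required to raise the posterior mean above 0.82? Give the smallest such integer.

After k defective items and 0 good items the posterior is Beta(9+k, 3), with mean (9+k)/(9+3+k).
Set (9+k)/(12+k) > 0.82 and solve: k > (0.82·12 − 9)/(1 − 0.82) = 4.667.
The smallest integer exceeding 4.667 is 5, and checking k=5: (14)/(17) = 0.8235 > 0.82.

k = 5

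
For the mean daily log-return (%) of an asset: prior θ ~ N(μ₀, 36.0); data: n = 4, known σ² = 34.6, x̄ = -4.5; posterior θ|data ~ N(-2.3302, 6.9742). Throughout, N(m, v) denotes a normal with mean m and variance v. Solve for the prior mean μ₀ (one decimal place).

The posterior mean is a precision-weighted average: μ_n = (τ₀μ₀ + τ_data·x̄)/(τ₀+τ_data), with τ₀=1/σ₀² and τ_data=n/σ².
Here τ₀ = 1/36.0 = 0.027778 and τ_data = 4/34.6 = 0.115607, so τ_n = 0.143385.
Rearranging for μ₀: μ₀ = (μ_n·τ_n − τ_data·x̄)/τ₀ = (-2.3302·0.143385 − 0.115607·-4.5) / 0.027778 = 0.186116/0.027778 ≈ 6.7.

μ₀ = 6.7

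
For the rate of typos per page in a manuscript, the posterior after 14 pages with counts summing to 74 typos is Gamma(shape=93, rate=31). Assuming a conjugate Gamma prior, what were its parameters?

Gamma–Poisson conjugacy: posterior shape = α + Σxᵢ, posterior rate = β + n.
So α = 93 − 74 = 19 and β = 31 − 14 = 17.

Gamma(shape=19, rate=17)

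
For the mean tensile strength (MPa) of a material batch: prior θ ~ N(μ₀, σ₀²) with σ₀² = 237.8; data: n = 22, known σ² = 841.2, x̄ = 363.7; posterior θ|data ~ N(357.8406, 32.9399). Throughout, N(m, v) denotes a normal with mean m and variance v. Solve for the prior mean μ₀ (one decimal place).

With known observation variance, the Normal–Normal posterior has precision τ_n = τ₀ + n/σ² and mean μ_n = (τ₀μ₀ + (n/σ²)x̄)/τ_n.
Here τ₀ = 1/237.8 = 0.004205 and τ_data = 22/841.2 = 0.026153, so τ_n = 0.030358.
Rearranging for μ₀: μ₀ = (μ_n·τ_n − τ_data·x̄)/τ₀ = (357.8406·0.030358 − 0.026153·363.7) / 0.004205 = 1.351479/0.004205 ≈ 321.4.

μ₀ = 321.4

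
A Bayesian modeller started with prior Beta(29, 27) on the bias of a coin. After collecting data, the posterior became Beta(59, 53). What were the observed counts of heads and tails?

Under Beta–binomial conjugacy the posterior parameters are (a+s, b+f).
So s = 59 − 29 = 30 and f = 53 − 27 = 26.

30 heads and 26 tails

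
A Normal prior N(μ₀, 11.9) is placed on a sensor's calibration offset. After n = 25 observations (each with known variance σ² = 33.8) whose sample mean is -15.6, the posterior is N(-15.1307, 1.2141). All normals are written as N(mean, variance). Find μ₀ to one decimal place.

The posterior mean is a precision-weighted average: μ_n = (τ₀μ₀ + τ_data·x̄)/(τ₀+τ_data), with τ₀=1/σ₀² and τ_data=n/σ².
Here τ₀ = 1/11.9 = 0.084034 and τ_data = 25/33.8 = 0.739645, so τ_n = 0.823679.
Rearranging for μ₀: μ₀ = (μ_n·τ_n − τ_data·x̄)/τ₀ = (-15.1307·0.823679 − 0.739645·-15.6) / 0.084034 = -0.924378/0.084034 ≈ -11.0.

μ₀ = -11.0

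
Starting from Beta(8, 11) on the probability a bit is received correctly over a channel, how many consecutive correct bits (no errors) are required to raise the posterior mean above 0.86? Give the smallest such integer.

After k correct bits and 0 errors the posterior is Beta(8+k, 11), with mean (8+k)/(8+11+k).
Set (8+k)/(19+k) > 0.86 and solve: k > (0.86·19 − 8)/(1 − 0.86) = 59.571.
The smallest integer exceeding 59.571 is 60.

k = 60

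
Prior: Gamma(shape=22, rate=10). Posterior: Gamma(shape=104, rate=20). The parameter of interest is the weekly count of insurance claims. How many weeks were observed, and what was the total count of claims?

n = 10 weeks with total 82 claims

Gamma–Poisson conjugacy: posterior shape = α + Σxᵢ, posterior rate = β + n.
Matching: Σxᵢ = 104 − 22 = 82 and n = 20 − 10 = 10.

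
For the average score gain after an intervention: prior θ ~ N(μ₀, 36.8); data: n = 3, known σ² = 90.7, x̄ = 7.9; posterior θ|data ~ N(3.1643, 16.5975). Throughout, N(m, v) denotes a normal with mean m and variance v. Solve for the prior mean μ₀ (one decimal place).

μ₀ = -2.6

With known observation variance, the Normal–Normal posterior has precision τ_n = τ₀ + n/σ² and mean μ_n = (τ₀μ₀ + (n/σ²)x̄)/τ_n.
Here τ₀ = 1/36.8 = 0.027174 and τ_data = 3/90.7 = 0.033076, so τ_n = 0.060250.
Rearranging for μ₀: μ₀ = (μ_n·τ_n − τ_data·x̄)/τ₀ = (3.1643·0.060250 − 0.033076·7.9) / 0.027174 = -0.070651/0.027174 ≈ -2.6.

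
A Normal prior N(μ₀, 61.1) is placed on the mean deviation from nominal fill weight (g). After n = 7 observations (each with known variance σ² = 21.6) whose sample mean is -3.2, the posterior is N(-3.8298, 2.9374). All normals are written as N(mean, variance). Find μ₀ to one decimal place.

μ₀ = -16.3

With known observation variance, the Normal–Normal posterior has precision τ_n = τ₀ + n/σ² and mean μ_n = (τ₀μ₀ + (n/σ²)x̄)/τ_n.
Here τ₀ = 1/61.1 = 0.016367 and τ_data = 7/21.6 = 0.324074, so τ_n = 0.340441.
Rearranging for μ₀: μ₀ = (μ_n·τ_n − τ_data·x̄)/τ₀ = (-3.8298·0.340441 − 0.324074·-3.2) / 0.016367 = -0.266784/0.016367 ≈ -16.3.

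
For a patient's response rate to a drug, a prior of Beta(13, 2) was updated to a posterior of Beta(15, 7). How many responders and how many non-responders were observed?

A Beta(a, b) prior with s successes and f failures in binomial data gives a Beta(a+s, b+f) posterior.
So s = 15 − 13 = 2 and f = 7 − 2 = 5.

2 responders and 5 non-responders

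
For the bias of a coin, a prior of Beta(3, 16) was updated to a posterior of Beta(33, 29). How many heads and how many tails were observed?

A Beta(a, b) prior with s successes and f failures in binomial data gives a Beta(a+s, b+f) posterior.
Match parameters: s=33−3=30, f=29−16=13.

30 heads and 13 tails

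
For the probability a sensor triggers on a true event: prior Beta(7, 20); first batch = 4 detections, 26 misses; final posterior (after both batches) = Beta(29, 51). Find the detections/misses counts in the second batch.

Because Beta–binomial updating is additive in the counts, the combined data contributed (α_post−α_prior, β_post−β_prior) successes and failures.
Total across both batches: 29−7=22 detections, 51−20=31 misses.
Subtract the first batch: 22−4=18 detections and 31−26=5 misses.

18 detections and 5 misses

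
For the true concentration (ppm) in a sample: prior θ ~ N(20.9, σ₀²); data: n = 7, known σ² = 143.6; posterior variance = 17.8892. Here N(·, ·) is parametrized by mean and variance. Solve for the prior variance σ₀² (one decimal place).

Posterior precision equals prior precision plus data precision: 1/σ_n² = 1/σ₀² + n/σ².
So 1/σ₀² = 1/17.8892 − 7/143.6 = 0.055900 − 0.048747 = 0.007153.
Hence σ₀² = 1/0.007153 ≈ 139.8.

σ₀² = 139.8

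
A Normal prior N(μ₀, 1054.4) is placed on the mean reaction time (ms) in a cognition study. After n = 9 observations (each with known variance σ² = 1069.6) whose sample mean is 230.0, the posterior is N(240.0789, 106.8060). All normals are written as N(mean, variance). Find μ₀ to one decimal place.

μ₀ = 329.5

With known observation variance, the Normal–Normal posterior has precision τ_n = τ₀ + n/σ² and mean μ_n = (τ₀μ₀ + (n/σ²)x̄)/τ_n.
Here τ₀ = 1/1054.4 = 0.000948 and τ_data = 9/1069.6 = 0.008414, so τ_n = 0.009362.
Rearranging for μ₀: μ₀ = (μ_n·τ_n − τ_data·x̄)/τ₀ = (240.0789·0.009362 − 0.008414·230.0) / 0.000948 = 0.312399/0.000948 ≈ 329.5.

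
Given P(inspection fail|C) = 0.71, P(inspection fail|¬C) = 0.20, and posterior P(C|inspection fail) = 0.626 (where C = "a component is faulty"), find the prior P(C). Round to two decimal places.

P(C) = 0.32

In odds form, posterior odds = prior odds × likelihood ratio, so prior odds = posterior odds ÷ LR.
Posterior odds = 0.626/(1−0.626) = 1.6738. LR = 0.71/0.20 = 3.5500.
Prior odds = 1.6738/3.5500 = 0.4715, so P(C) = 0.4715/(1+0.4715) ≈ 0.32.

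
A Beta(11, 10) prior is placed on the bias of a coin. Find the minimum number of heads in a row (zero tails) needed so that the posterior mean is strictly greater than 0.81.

After k heads and 0 tails the posterior is Beta(11+k, 10), with mean (11+k)/(11+10+k).
Set (11+k)/(21+k) > 0.81 and solve: k > (0.81·21 − 11)/(1 − 0.81) = 31.632.
The smallest integer exceeding 31.632 is 32, and checking k=32: (43)/(53) = 0.8113 > 0.81.

k = 32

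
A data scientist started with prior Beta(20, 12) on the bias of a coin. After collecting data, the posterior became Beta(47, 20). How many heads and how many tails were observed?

Beta is conjugate to the binomial likelihood: posterior = Beta(a+s, b+f).
Match parameters: s=47−20=27, f=20−12=8.

27 heads and 8 tails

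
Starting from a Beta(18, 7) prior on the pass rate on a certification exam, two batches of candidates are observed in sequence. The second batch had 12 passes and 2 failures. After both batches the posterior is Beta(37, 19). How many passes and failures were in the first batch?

Sequential conjugate updates are equivalent to a single update on the pooled data, so total successes = posterior α − prior α and total failures = posterior β − prior β.
Total across both batches: 37−18=19 passes, 19−7=12 failures.
Subtract the second batch: 19−12=7 passes and 12−2=10 failures.

7 passes and 10 failures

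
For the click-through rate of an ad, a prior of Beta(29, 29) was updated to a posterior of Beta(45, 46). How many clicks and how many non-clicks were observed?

16 clicks and 17 non-clicks

Beta is conjugate to the binomial likelihood: posterior = Beta(α+s, β+f).
So s = 45 − 29 = 16 and f = 46 − 29 = 17.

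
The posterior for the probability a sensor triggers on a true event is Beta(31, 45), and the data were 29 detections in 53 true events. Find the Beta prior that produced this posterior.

A Beta(a, b) prior with s successes and f failures in binomial data gives a Beta(a+s, b+f) posterior.
Subtract the data counts: 31−29=2, 45−24=21.

Beta(2, 21)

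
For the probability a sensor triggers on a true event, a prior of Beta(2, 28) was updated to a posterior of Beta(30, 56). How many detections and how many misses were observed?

28 detections and 28 misses

Beta is conjugate to the binomial likelihood: posterior = Beta(α+s, β+f).
So s = 30 − 2 = 28 and f = 56 − 28 = 28.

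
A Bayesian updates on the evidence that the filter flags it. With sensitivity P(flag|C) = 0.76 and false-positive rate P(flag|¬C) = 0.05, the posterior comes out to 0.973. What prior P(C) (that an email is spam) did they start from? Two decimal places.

Bayes' rule in odds form gives O(C|E) = O(C)·[P(E|C)/P(E|¬C)], hence O(C) = O(C|E)/LR.
Posterior odds = 0.973/(1−0.973) = 36.0370. LR = 0.76/0.05 = 15.2000.
Prior odds = 36.0370/15.2000 = 2.3709, so P(C) = 2.3709/(1+2.3709) ≈ 0.70.

P(C) = 0.70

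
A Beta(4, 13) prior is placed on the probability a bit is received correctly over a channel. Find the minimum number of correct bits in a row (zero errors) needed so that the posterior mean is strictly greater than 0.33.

After k correct bits and 0 errors the posterior is Beta(4+k, 13), with mean (4+k)/(4+13+k).
Set (4+k)/(17+k) > 0.33 and solve: k > (0.33·17 − 4)/(1 − 0.33) = 2.403.
The smallest integer exceeding 2.403 is 3, and checking k=3: (7)/(20) = 0.3500 > 0.33.

k = 3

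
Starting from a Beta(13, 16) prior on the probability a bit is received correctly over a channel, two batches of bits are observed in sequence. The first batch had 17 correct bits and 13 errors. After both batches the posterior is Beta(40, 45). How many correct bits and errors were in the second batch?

10 correct bits and 16 errors

Because Beta–binomial updating is additive in the counts, the combined data contributed (α_post−α_prior, β_post−β_prior) successes and failures.
Total across both batches: 40−13=27 correct bits, 45−16=29 errors.
Subtract the first batch: 27−17=10 correct bits and 29−13=16 errors.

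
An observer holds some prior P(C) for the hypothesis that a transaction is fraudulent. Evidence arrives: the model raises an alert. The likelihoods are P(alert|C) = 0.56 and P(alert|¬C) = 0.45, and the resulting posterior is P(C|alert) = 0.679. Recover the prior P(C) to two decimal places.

Bayes' rule in odds form gives O(C|E) = O(C)·[P(E|C)/P(E|¬C)], hence O(C) = O(C|E)/LR.
Posterior odds = 0.679/(1−0.679) = 2.1153. LR = 0.56/0.45 = 1.2444.
Prior odds = 2.1153/1.2444 = 1.6999, so P(C) = 1.6999/(1+1.6999) ≈ 0.63.

P(C) = 0.63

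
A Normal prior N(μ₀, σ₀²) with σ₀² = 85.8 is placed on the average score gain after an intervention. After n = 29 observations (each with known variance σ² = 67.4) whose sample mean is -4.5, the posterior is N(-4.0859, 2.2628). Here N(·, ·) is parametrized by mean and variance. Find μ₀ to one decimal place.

μ₀ = 11.2

The posterior mean is a precision-weighted average: μ_n = (τ₀μ₀ + τ_data·x̄)/(τ₀+τ_data), with τ₀=1/σ₀² and τ_data=n/σ².
Here τ₀ = 1/85.8 = 0.011655 and τ_data = 29/67.4 = 0.430267, so τ_n = 0.441922.
Rearranging for μ₀: μ₀ = (μ_n·τ_n − τ_data·x̄)/τ₀ = (-4.0859·0.441922 − 0.430267·-4.5) / 0.011655 = 0.130552/0.011655 ≈ 11.2.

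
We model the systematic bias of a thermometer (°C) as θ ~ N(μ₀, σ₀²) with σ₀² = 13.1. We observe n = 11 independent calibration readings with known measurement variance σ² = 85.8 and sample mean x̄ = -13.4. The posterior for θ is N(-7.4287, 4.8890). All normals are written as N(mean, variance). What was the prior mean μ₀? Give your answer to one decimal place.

μ₀ = 2.6

The posterior mean is a precision-weighted average: μ_n = (τ₀μ₀ + τ_data·x̄)/(τ₀+τ_data), with τ₀=1/σ₀² and τ_data=n/σ².
Here τ₀ = 1/13.1 = 0.076336 and τ_data = 11/85.8 = 0.128205, so τ_n = 0.204541.
Rearranging for μ₀: μ₀ = (μ_n·τ_n − τ_data·x̄)/τ₀ = (-7.4287·0.204541 − 0.128205·-13.4) / 0.076336 = 0.198473/0.076336 ≈ 2.6.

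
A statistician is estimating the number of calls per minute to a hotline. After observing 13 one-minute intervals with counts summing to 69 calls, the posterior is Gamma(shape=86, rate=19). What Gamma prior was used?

Gamma(shape=17, rate=6)

Gamma–Poisson conjugacy: posterior shape = α + Σxᵢ, posterior rate = β + n.
So α = 86 − 69 = 17 and β = 19 − 13 = 6.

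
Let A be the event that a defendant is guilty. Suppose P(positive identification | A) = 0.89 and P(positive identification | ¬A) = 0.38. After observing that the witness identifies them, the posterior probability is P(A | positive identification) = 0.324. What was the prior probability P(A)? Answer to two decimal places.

P(A) = 0.17

In odds form, posterior odds = prior odds × likelihood ratio, so prior odds = posterior odds ÷ LR.
Posterior odds = 0.324/(1−0.324) = 0.4793. LR = 0.89/0.38 = 2.3421.
Prior odds = 0.4793/2.3421 = 0.2046, so P(A) = 0.2046/(1+0.2046) ≈ 0.17.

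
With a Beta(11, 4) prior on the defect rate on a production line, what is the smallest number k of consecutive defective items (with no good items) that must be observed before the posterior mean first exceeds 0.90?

After k defective items and 0 good items the posterior is Beta(11+k, 4), with mean (11+k)/(11+4+k).
Set (11+k)/(15+k) > 0.90 and solve: k > (0.90·15 − 11)/(1 − 0.90) = 25.000.
The smallest integer exceeding 25.000 is 26.

k = 26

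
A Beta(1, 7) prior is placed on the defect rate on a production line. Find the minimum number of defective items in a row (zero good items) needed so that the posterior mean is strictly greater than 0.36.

k = 3

After k defective items and 0 good items the posterior is Beta(1+k, 7), with mean (1+k)/(1+7+k).
Set (1+k)/(8+k) > 0.36 and solve: k > (0.36·8 − 1)/(1 − 0.36) = 2.938.
The smallest integer exceeding 2.938 is 3, and checking k=3: (4)/(11) = 0.3636 > 0.36.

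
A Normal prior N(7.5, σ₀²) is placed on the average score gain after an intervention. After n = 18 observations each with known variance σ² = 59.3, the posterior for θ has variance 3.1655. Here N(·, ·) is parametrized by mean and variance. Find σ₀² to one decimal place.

σ₀² = 80.9

Posterior precision equals prior precision plus data precision: 1/σ_n² = 1/σ₀² + n/σ².
So 1/σ₀² = 1/3.1655 − 18/59.3 = 0.315906 − 0.303541 = 0.012365.
Hence σ₀² = 1/0.012365 ≈ 80.9.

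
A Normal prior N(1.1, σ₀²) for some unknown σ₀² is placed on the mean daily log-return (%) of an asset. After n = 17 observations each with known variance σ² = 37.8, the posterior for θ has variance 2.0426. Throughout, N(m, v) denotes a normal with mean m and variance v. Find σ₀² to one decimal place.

Posterior precision equals prior precision plus data precision: 1/σ_n² = 1/σ₀² + n/σ².
So 1/σ₀² = 1/2.0426 − 17/37.8 = 0.489572 − 0.449735 = 0.039837.
Hence σ₀² = 1/0.039837 ≈ 25.1.

σ₀² = 25.1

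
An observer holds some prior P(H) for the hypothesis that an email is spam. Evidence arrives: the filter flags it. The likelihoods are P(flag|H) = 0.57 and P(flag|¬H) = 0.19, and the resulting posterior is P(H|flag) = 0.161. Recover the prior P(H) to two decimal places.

In odds form, posterior odds = prior odds × likelihood ratio, so prior odds = posterior odds ÷ LR.
Posterior odds = 0.161/(1−0.161) = 0.1919. LR = 0.57/0.19 = 3.0000.
Prior odds = 0.1919/3.0000 = 0.0640, so P(H) = 0.0640/(1+0.0640) ≈ 0.06.

P(H) = 0.06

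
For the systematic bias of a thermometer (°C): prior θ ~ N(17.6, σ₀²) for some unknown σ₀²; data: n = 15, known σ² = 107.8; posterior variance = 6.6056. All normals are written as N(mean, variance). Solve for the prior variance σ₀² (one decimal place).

Posterior precision equals prior precision plus data precision: 1/σ_n² = 1/σ₀² + n/σ².
So 1/σ₀² = 1/6.6056 − 15/107.8 = 0.151387 − 0.139147 = 0.012240.
Hence σ₀² = 1/0.012240 ≈ 81.7.

σ₀² = 81.7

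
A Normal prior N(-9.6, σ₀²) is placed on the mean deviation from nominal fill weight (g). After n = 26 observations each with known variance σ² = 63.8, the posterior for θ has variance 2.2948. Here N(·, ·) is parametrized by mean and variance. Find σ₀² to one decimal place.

Posterior precision equals prior precision plus data precision: 1/σ_n² = 1/σ₀² + n/σ².
So 1/σ₀² = 1/2.2948 − 26/63.8 = 0.435768 − 0.407524 = 0.028244.
Hence σ₀² = 1/0.028244 ≈ 35.4.

σ₀² = 35.4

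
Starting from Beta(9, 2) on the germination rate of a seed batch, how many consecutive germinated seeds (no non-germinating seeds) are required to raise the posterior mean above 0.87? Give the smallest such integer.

After k germinated seeds and 0 non-germinating seeds the posterior is Beta(9+k, 2), with mean (9+k)/(9+2+k).
Set (9+k)/(11+k) > 0.87 and solve: k > (0.87·11 − 9)/(1 − 0.87) = 4.385.
The smallest integer exceeding 4.385 is 5.

k = 5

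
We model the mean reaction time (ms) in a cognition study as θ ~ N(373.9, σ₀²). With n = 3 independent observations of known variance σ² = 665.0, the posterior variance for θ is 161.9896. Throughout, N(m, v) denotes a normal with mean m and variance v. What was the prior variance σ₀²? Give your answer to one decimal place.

σ₀² = 601.7

Posterior precision equals prior precision plus data precision: 1/σ_n² = 1/σ₀² + n/σ².
So 1/σ₀² = 1/161.9896 − 3/665.0 = 0.006173 − 0.004511 = 0.001662.
Hence σ₀² = 1/0.001662 ≈ 601.7.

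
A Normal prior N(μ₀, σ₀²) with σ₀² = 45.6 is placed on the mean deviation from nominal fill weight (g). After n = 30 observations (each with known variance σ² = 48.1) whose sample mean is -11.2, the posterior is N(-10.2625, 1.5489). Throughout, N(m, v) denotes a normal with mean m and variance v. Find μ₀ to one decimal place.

μ₀ = 16.4

The posterior mean is a precision-weighted average: μ_n = (τ₀μ₀ + τ_data·x̄)/(τ₀+τ_data), with τ₀=1/σ₀² and τ_data=n/σ².
Here τ₀ = 1/45.6 = 0.021930 and τ_data = 30/48.1 = 0.623701, so τ_n = 0.645631.
Rearranging for μ₀: μ₀ = (μ_n·τ_n − τ_data·x̄)/τ₀ = (-10.2625·0.645631 − 0.623701·-11.2) / 0.021930 = 0.359663/0.021930 ≈ 16.4.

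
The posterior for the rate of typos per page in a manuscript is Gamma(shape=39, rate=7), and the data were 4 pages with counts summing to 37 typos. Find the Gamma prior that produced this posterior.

Gamma(shape=2, rate=3)

A Gamma(α, β) prior (rate parametrization) on a Poisson rate with n observations summing to S gives posterior Gamma(α+S, β+n).
So α = 39 − 37 = 2 and β = 7 − 4 = 3.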